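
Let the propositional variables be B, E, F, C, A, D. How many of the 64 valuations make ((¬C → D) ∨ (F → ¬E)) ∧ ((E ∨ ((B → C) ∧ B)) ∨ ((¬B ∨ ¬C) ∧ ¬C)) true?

52

Initial set: {T (((¬C → D) ∨ (F → ¬E)) ∧ ((E ∨ ((B → C) ∧ B)) ∨ ((¬B ∨ ¬C) ∧ ¬C)))}.
T (((¬C → D) ∨ (F → ¬E)) ∧ ((E ∨ ((B → C) ∧ B)) ∨ ((¬B ∨ ¬C) ∧ ¬C))): α-rule — add T ((¬C → D) ∨ (F → ¬E)), T ((E ∨ ((B → C) ∧ B)) ∨ ((¬B ∨ ¬C) ∧ ¬C)).
T ((¬C → D) ∨ (F → ¬E)): β-rule — branch into T (¬C → D)  //  T (F → ¬E).
  branch 1 (add T (¬C → D)):
    T ((E ∨ ((B → C) ∧ B)) ∨ ((¬B ∨ ¬C) ∧ ¬C)): β-rule — branch into T (E ∨ ((B → C) ∧ B))  //  T ((¬B ∨ ¬C) ∧ ¬C).
      branch 1.1 (add T (E ∨ ((B → C) ∧ B))):
        T (¬C → D): β-rule — branch into F ¬C  //  T D.
          branch 1.1.1 (add F ¬C):
            T (E ∨ ((B → C) ∧ B)): β-rule — branch into T E  //  T ((B → C) ∧ B).
              branch 1.1.1.1 (add T E):
                ○ open, literals {C=1, E=1}.
              branch 1.1.1.2 (add T ((B → C) ∧ B)):
                T ((B → C) ∧ B): α-rule — add T (B → C), T B.
                T (B → C): β-rule — branch into F B  //  T C.
                  branch 1.1.1.2.1 (add F B):
                    × closes — contains both B and ¬B.
                  branch 1.1.1.2.2 (add T C):
                    ○ open, literals {B=1, C=1}.
          branch 1.1.2 (add T D):
            T (E ∨ ((B → C) ∧ B)): β-rule — branch into T E  //  T ((B → C) ∧ B).
              branch 1.1.2.1 (add T E):
                ○ open, literals {D=1, E=1}.
              branch 1.1.2.2 (add T ((B → C) ∧ B)):
                T ((B → C) ∧ B): α-rule — add T (B → C), T B.
                T (B → C): β-rule — branch into F B  //  T C.
                  branch 1.1.2.2.1 (add F B):
                    × closes — contains both B and ¬B.
                  branch 1.1.2.2.2 (add T C):
                    ○ open, literals {B=1, C=1, D=1}.
      branch 1.2 (add T ((¬B ∨ ¬C) ∧ ¬C)):
        T ((¬B ∨ ¬C) ∧ ¬C): α-rule — add T (¬B ∨ ¬C), T ¬C.
        T (¬C → D): β-rule — branch into F ¬C  //  T D.
          branch 1.2.1 (add F ¬C):
            × closes — contains both C and ¬C.
          branch 1.2.2 (add T D):
            T (¬B ∨ ¬C): β-rule — branch into T ¬B  //  T ¬C.
              branch 1.2.2.1 (add T ¬B):
                ○ open, literals {B=0, C=0, D=1}.
              branch 1.2.2.2 (add T ¬C):
                ○ open, literals {C=0, D=1}.
  branch 2 (add T (F → ¬E)):
    T ((E ∨ ((B → C) ∧ B)) ∨ ((¬B ∨ ¬C) ∧ ¬C)): β-rule — branch into T (E ∨ ((B → C) ∧ B))  //  T ((¬B ∨ ¬C) ∧ ¬C).
      branch 2.1 (add T (E ∨ ((B → C) ∧ B))):
        T (F → ¬E): β-rule — branch into F F  //  T ¬E.
          branch 2.1.1 (add F F):
            T (E ∨ ((B → C) ∧ B)): β-rule — branch into T E  //  T ((B → C) ∧ B).
              branch 2.1.1.1 (add T E):
                ○ open, literals {E=1, F=0}.
              branch 2.1.1.2 (add T ((B → C) ∧ B)):
                T ((B → C) ∧ B): α-rule — add T (B → C), T B.
                T (B → C): β-rule — branch into F B  //  T C.
                  branch 2.1.1.2.1 (add F B):
                    × closes — contains both B and ¬B.
                  branch 2.1.1.2.2 (add T C):
                    ○ open, literals {B=1, C=1, F=0}.
          branch 2.1.2 (add T ¬E):
            T (E ∨ ((B → C) ∧ B)): β-rule — branch into T E  //  T ((B → C) ∧ B).
              branch 2.1.2.1 (add T E):
                × closes — contains both E and ¬E.
              branch 2.1.2.2 (add T ((B → C) ∧ B)):
                T ((B → C) ∧ B): α-rule — add T (B → C), T B.
                T (B → C): β-rule — branch into F B  //  T C.
                  branch 2.1.2.2.1 (add F B):
                    × closes — contains both B and ¬B.
                  branch 2.1.2.2.2 (add T C):
                    ○ open, literals {B=1, C=1, E=0}.
      branch 2.2 (add T ((¬B ∨ ¬C) ∧ ¬C)):
        T ((¬B ∨ ¬C) ∧ ¬C): α-rule — add T (¬B ∨ ¬C), T ¬C.
        T (F → ¬E): β-rule — branch into F F  //  T ¬E.
          branch 2.2.1 (add F F):
            T (¬B ∨ ¬C): β-rule — branch into T ¬B  //  T ¬C.
              branch 2.2.1.1 (add T ¬B):
                ○ open, literals {B=0, C=0, F=0}.
              branch 2.2.1.2 (add T ¬C):
                ○ open, literals {C=0, F=0}.
          branch 2.2.2 (add T ¬E):
            T (¬B ∨ ¬C): β-rule — branch into T ¬B  //  T ¬C.
              branch 2.2.2.1 (add T ¬B):
                ○ open, literals {B=0, C=0, E=0}.
              branch 2.2.2.2 (add T ¬C):
                ○ open, literals {C=0, E=0}.
6 branches closed, 13 open.
Each open branch fixes some atoms; the unmentioned ones are free. Counting distinct full assignments: branch {C=1, E=1} (B, F, A, D) contributes 16 new; branch {B=1, C=1} (E, F, A, D) contributes 8 new; branch {D=1, E=1} (B, F, C, A) contributes 8 new; branch {B=1, C=1, D=1} (E, F, A) contributes 0 new; branch {B=0, C=0, D=1} (E, F, A) contributes 4 new; branch {C=0, D=1} (B, E, F, A) contributes 4 new; branch {E=1, F=0} (B, C, A, D) contributes 4 new; branch {B=1, C=1, F=0} (E, A, D) contributes 0 new; branch {B=1, C=1, E=0} (F, A, D) contributes 0 new; branch {B=0, C=0, F=0} (E, A, D) contributes 2 new; branch {C=0, F=0} (B, E, A, D) contributes 2 new; branch {B=0, C=0, E=0} (F, A, D) contributes 2 new; branch {C=0, E=0} (B, F, A, D) contributes 2 new. Total: 52.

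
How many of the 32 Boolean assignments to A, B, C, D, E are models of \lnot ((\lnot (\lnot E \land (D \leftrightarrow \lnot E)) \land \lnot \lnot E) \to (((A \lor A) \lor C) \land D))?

10

Initial set: {\lnot ((\lnot (\lnot E \land (D \leftrightarrow \lnot E)) \land \lnot \lnot E) \to (((A \lor A) \lor C) \land D))}.
\lnot ((\lnot (\lnot E \land (D \leftrightarrow \lnot E)) \land \lnot \lnot E) \to (((A \lor A) \lor C) \land D)): α-rule — add (\lnot (\lnot E \land (D \leftrightarrow \lnot E)) \land \lnot \lnot E), \lnot (((A \lor A) \lor C) \land D).
(\lnot (\lnot E \land (D \leftrightarrow \lnot E)) \land \lnot \lnot E): α-rule — add \lnot (\lnot E \land (D \leftrightarrow \lnot E)), \lnot \lnot E.
\lnot \lnot E: drop double negation, giving E.
\lnot (((A \lor A) \lor C) \land D): β-rule — branch into \lnot ((A \lor A) \lor C)  //  \lnot D.
  branch 1 (add \lnot ((A \lor A) \lor C)):
    \lnot ((A \lor A) \lor C): α-rule — add \lnot (A \lor A), \lnot C.
    \lnot (A \lor A): α-rule — add \lnot A, \lnot A.
    \lnot (\lnot E \land (D \leftrightarrow \lnot E)): β-rule — branch into \lnot \lnot E  //  \lnot (D \leftrightarrow \lnot E).
      branch 1.1 (add \lnot \lnot E):
        ○ open, literals {A=false, C=false, E=true}.
      branch 1.2 (add \lnot (D \leftrightarrow \lnot E)):
        \lnot (D \leftrightarrow \lnot E): β-rule — branch into D, \lnot \lnot E  //  \lnot D, \lnot E.
          branch 1.2.1 (add D, \lnot \lnot E):
            ○ open, literals {A=false, C=false, D=true, E=true}.
          branch 1.2.2 (add \lnot D, \lnot E):
            × closes — contains both E and \lnot E.
  branch 2 (add \lnot D):
    \lnot (\lnot E \land (D \leftrightarrow \lnot E)): β-rule — branch into \lnot \lnot E  //  \lnot (D \leftrightarrow \lnot E).
      branch 2.1 (add \lnot \lnot E):
        ○ open, literals {D=false, E=true}.
      branch 2.2 (add \lnot (D \leftrightarrow \lnot E)):
        \lnot (D \leftrightarrow \lnot E): β-rule — branch into D, \lnot \lnot E  //  \lnot D, \lnot E.
          branch 2.2.1 (add D, \lnot \lnot E):
            × closes — contains both D and \lnot D.
          branch 2.2.2 (add \lnot D, \lnot E):
            × closes — contains both E and \lnot E.
3 branches closed, 3 open.
Each open branch fixes some atoms; the unmentioned ones are free. Counting distinct full assignments: branch {A=false, C=false, E=true} (B, D) contributes 4 new; branch {A=false, C=false, D=true, E=true} (B) contributes 0 new; branch {D=false, E=true} (A, B, C) contributes 6 new. Total: 10.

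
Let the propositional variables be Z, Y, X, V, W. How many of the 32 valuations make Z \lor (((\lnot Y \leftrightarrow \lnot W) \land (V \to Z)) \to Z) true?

Initial set: {(Z \lor (((\lnot Y \leftrightarrow \lnot W) \land (V \to Z)) \to Z))}.
(Z \lor (((\lnot Y \leftrightarrow \lnot W) \land (V \to Z)) \to Z)): β-rule — branch into Z  //  (((\lnot Y \leftrightarrow \lnot W) \land (V \to Z)) \to Z).
  branch 1 (add Z):
    ○ open, literals {Z=true}.
  branch 2 (add (((\lnot Y \leftrightarrow \lnot W) \land (V \to Z)) \to Z)):
    (((\lnot Y \leftrightarrow \lnot W) \land (V \to Z)) \to Z): β-rule — branch into \lnot ((\lnot Y \leftrightarrow \lnot W) \land (V \to Z))  //  Z.
      branch 2.1 (add \lnot ((\lnot Y \leftrightarrow \lnot W) \land (V \to Z))):
        \lnot ((\lnot Y \leftrightarrow \lnot W) \land (V \to Z)): β-rule — branch into \lnot (\lnot Y \leftrightarrow \lnot W)  //  \lnot (V \to Z).
          branch 2.1.1 (add \lnot (\lnot Y \leftrightarrow \lnot W)):
            \lnot (\lnot Y \leftrightarrow \lnot W): β-rule — branch into \lnot Y, \lnot \lnot W  //  \lnot \lnot Y, \lnot W.
              branch 2.1.1.1 (add \lnot Y, \lnot \lnot W):
                ○ open, literals {W=true, Y=false}.
              branch 2.1.1.2 (add \lnot \lnot Y, \lnot W):
                ○ open, literals {W=false, Y=true}.
          branch 2.1.2 (add \lnot (V \to Z)):
            \lnot (V \to Z): α-rule — add V, \lnot Z.
            ○ open, literals {V=true, Z=false}.
      branch 2.2 (add Z):
        ○ open, literals {Z=true}.
0 branches closed, 5 open.
Each open branch fixes some atoms; the unmentioned ones are free. Counting distinct full assignments: branch {Z=true} (Y, X, V, W) contributes 16 new; branch {W=true, Y=false} (Z, X, V) contributes 4 new; branch {W=false, Y=true} (Z, X, V) contributes 4 new; branch {V=true, Z=false} (Y, X, W) contributes 4 new; branch {Z=true} (Y, X, V, W) contributes 0 new. Total: 28.

28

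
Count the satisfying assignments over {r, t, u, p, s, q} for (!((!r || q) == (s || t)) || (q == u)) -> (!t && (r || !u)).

Initial set: {T ((!((!r || q) == (s || t)) || (q == u)) -> (!t && (r || !u)))}.
T ((!((!r || q) == (s || t)) || (q == u)) -> (!t && (r || !u))): β-rule — branch into F (!((!r || q) == (s || t)) || (q == u))  //  T (!t && (r || !u)).
  branch 1 (add F (!((!r || q) == (s || t)) || (q == u))):
    F (!((!r || q) == (s || t)) || (q == u)): α-rule — add F !((!r || q) == (s || t)), F (q == u).
    F !((!r || q) == (s || t)): β-rule — branch into T (!r || q), T (s || t)  //  F (!r || q), F (s || t).
      branch 1.1 (add T (!r || q), T (s || t)):
        F (q == u): β-rule — branch into T q, F u  //  F q, T u.
          branch 1.1.1 (add T q, F u):
            T (!r || q): β-rule — branch into T !r  //  T q.
              branch 1.1.1.1 (add T !r):
                T (s || t): β-rule — branch into T s  //  T t.
                  branch 1.1.1.1.1 (add T s):
                    ○ open, literals {q=1, r=0, s=1, u=0}.
                  branch 1.1.1.1.2 (add T t):
                    ○ open, literals {q=1, r=0, t=1, u=0}.
              branch 1.1.1.2 (add T q):
                T (s || t): β-rule — branch into T s  //  T t.
                  branch 1.1.1.2.1 (add T s):
                    ○ open, literals {q=1, s=1, u=0}.
                  branch 1.1.1.2.2 (add T t):
                    ○ open, literals {q=1, t=1, u=0}.
          branch 1.1.2 (add F q, T u):
            T (!r || q): β-rule — branch into T !r  //  T q.
              branch 1.1.2.1 (add T !r):
                T (s || t): β-rule — branch into T s  //  T t.
                  branch 1.1.2.1.1 (add T s):
                    ○ open, literals {q=0, r=0, s=1, u=1}.
                  branch 1.1.2.1.2 (add T t):
                    ○ open, literals {q=0, r=0, t=1, u=1}.
              branch 1.1.2.2 (add T q):
                × closes — contains both q and !q.
      branch 1.2 (add F (!r || q), F (s || t)):
        F (!r || q): α-rule — add F !r, F q.
        F (s || t): α-rule — add F s, F t.
        F (q == u): β-rule — branch into T q, F u  //  F q, T u.
          branch 1.2.1 (add T q, F u):
            × closes — contains both q and !q.
          branch 1.2.2 (add F q, T u):
            ○ open, literals {q=0, r=1, s=0, t=0, u=1}.
  branch 2 (add T (!t && (r || !u))):
    T (!t && (r || !u)): α-rule — add T !t, T (r || !u).
    T (r || !u): β-rule — branch into T r  //  T !u.
      branch 2.1 (add T r):
        ○ open, literals {r=1, t=0}.
      branch 2.2 (add T !u):
        ○ open, literals {t=0, u=0}.
2 branches closed, 9 open.
Each open branch fixes some atoms; the unmentioned ones are free. Counting distinct full assignments: branch {q=1, r=0, s=1, u=0} (t, p) contributes 4 new; branch {q=1, r=0, t=1, u=0} (p, s) contributes 2 new; branch {q=1, s=1, u=0} (r, t, p) contributes 4 new; branch {q=1, t=1, u=0} (r, p, s) contributes 2 new; branch {q=0, r=0, s=1, u=1} (t, p) contributes 4 new; branch {q=0, r=0, t=1, u=1} (p, s) contributes 2 new; branch {q=0, r=1, s=0, t=0, u=1} (p) contributes 2 new; branch {r=1, t=0} (u, p, s, q) contributes 12 new; branch {t=0, u=0} (r, p, s, q) contributes 6 new. Total: 38.

38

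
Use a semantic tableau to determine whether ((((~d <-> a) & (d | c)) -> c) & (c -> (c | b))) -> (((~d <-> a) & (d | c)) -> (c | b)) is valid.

Valid

Assume the negation and expand:
Initial set: {~(((((~d <-> a) & (d | c)) -> c) & (c -> (c | b))) -> (((~d <-> a) & (d | c)) -> (c | b)))}.
~(((((~d <-> a) & (d | c)) -> c) & (c -> (c | b))) -> (((~d <-> a) & (d | c)) -> (c | b))): α-rule — add ((((~d <-> a) & (d | c)) -> c) & (c -> (c | b))), ~(((~d <-> a) & (d | c)) -> (c | b)).
((((~d <-> a) & (d | c)) -> c) & (c -> (c | b))): α-rule — add (((~d <-> a) & (d | c)) -> c), (c -> (c | b)).
~(((~d <-> a) & (d | c)) -> (c | b)): α-rule — add ((~d <-> a) & (d | c)), ~(c | b).
((~d <-> a) & (d | c)): α-rule — add (~d <-> a), (d | c).
~(c | b): α-rule — add ~c, ~b.
(((~d <-> a) & (d | c)) -> c): β-rule — branch into ~((~d <-> a) & (d | c))  //  c.
  branch 1 (add ~((~d <-> a) & (d | c))):
    (c -> (c | b)): β-rule — branch into ~c  //  (c | b).
      branch 1.1 (add ~c):
        (~d <-> a): β-rule — branch into ~d, a  //  ~~d, ~a.
          branch 1.1.1 (add ~d, a):
            (d | c): β-rule — branch into d  //  c.
              branch 1.1.1.1 (add d):
                × closes — contains both d and ~d.
              branch 1.1.1.2 (add c):
                × closes — contains both c and ~c.
          branch 1.1.2 (add ~~d, ~a):
            (d | c): β-rule — branch into d  //  c.
              branch 1.1.2.1 (add d):
                ~((~d <-> a) & (d | c)): β-rule — branch into ~(~d <-> a)  //  ~(d | c).
                  branch 1.1.2.1.1 (add ~(~d <-> a)):
                    ~(~d <-> a): β-rule — branch into ~d, ~a  //  ~~d, a.
                      branch 1.1.2.1.1.1 (add ~d, ~a):
                        × closes — contains both d and ~d.
                      branch 1.1.2.1.1.2 (add ~~d, a):
                        × closes — contains both a and ~a.
                  branch 1.1.2.1.2 (add ~(d | c)):
                    ~(d | c): α-rule — add ~d, ~c.
                    × closes — contains both d and ~d.
              branch 1.1.2.2 (add c):
                × closes — contains both c and ~c.
      branch 1.2 (add (c | b)):
        (~d <-> a): β-rule — branch into ~d, a  //  ~~d, ~a.
          branch 1.2.1 (add ~d, a):
            (d | c): β-rule — branch into d  //  c.
              branch 1.2.1.1 (add d):
                × closes — contains both d and ~d.
              branch 1.2.1.2 (add c):
                × closes — contains both c and ~c.
          branch 1.2.2 (add ~~d, ~a):
            (d | c): β-rule — branch into d  //  c.
              branch 1.2.2.1 (add d):
                ~((~d <-> a) & (d | c)): β-rule — branch into ~(~d <-> a)  //  ~(d | c).
                  branch 1.2.2.1.1 (add ~(~d <-> a)):
                    (c | b): β-rule — branch into c  //  b.
                      branch 1.2.2.1.1.1 (add c):
                        × closes — contains both c and ~c.
                      branch 1.2.2.1.1.2 (add b):
                        × closes — contains both b and ~b.
                  branch 1.2.2.1.2 (add ~(d | c)):
                    ~(d | c): α-rule — add ~d, ~c.
                    × closes — contains both d and ~d.
              branch 1.2.2.2 (add c):
                × closes — contains both c and ~c.
  branch 2 (add c):
    × closes — contains both c and ~c.
All 13 branches close.
Every branch closed, so the negation is unsatisfiable and the formula is valid.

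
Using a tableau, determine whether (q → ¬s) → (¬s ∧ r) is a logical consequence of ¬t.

Initial set: {¬t; ¬((q → ¬s) → (¬s ∧ r))}.
¬((q → ¬s) → (¬s ∧ r)): α-rule — add (q → ¬s), ¬(¬s ∧ r).
(q → ¬s): β-rule — branch into ¬q  //  ¬s.
  branch 1 (add ¬q):
    ¬(¬s ∧ r): β-rule — branch into ¬¬s  //  ¬r.
      branch 1.1 (add ¬¬s):
        ○ open, literals {q=F, s=T, t=F}.
      branch 1.2 (add ¬r):
        ○ open, literals {q=F, r=F, t=F}.
  branch 2 (add ¬s):
    ¬(¬s ∧ r): β-rule — branch into ¬¬s  //  ¬r.
      branch 2.1 (add ¬¬s):
        × closes — contains both s and ¬s.
      branch 2.2 (add ¬r):
        ○ open, literals {r=F, s=F, t=F}.
1 branch closed, 3 open.
An open branch gives a countermodel: q=F, s=T, t=F (unmentioned atoms arbitrary); the premises hold there but the conclusion fails.

No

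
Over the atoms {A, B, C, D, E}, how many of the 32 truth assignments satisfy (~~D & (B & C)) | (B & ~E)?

10

Initial set: {((~~D & (B & C)) | (B & ~E))}.
((~~D & (B & C)) | (B & ~E)): β-rule — branch into (~~D & (B & C))  //  (B & ~E).
  branch 1 (add (~~D & (B & C))):
    (~~D & (B & C)): α-rule — add ~~D, (B & C).
    ~~D: drop double negation, giving D.
    (B & C): α-rule — add B, C.
    ○ open, literals {B=1, C=1, D=1}.
  branch 2 (add (B & ~E)):
    (B & ~E): α-rule — add B, ~E.
    ○ open, literals {B=1, E=0}.
0 branches closed, 2 open.
Each open branch fixes some atoms; the unmentioned ones are free. Counting distinct full assignments: branch {B=1, C=1, D=1} (A, E) contributes 4 new; branch {B=1, E=0} (A, C, D) contributes 6 new. Total: 10.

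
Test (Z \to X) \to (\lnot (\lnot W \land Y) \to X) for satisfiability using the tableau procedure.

Satisfiable

Initial set: {((Z \to X) \to (\lnot (\lnot W \land Y) \to X))}.
((Z \to X) \to (\lnot (\lnot W \land Y) \to X)): β-rule — branch into \lnot (Z \to X)  //  (\lnot (\lnot W \land Y) \to X).
  branch 1 (add \lnot (Z \to X)):
    \lnot (Z \to X): α-rule — add Z, \lnot X.
    ○ open, literals {X=0, Z=1}.
  branch 2 (add (\lnot (\lnot W \land Y) \to X)):
    (\lnot (\lnot W \land Y) \to X): β-rule — branch into \lnot \lnot (\lnot W \land Y)  //  X.
      branch 2.1 (add \lnot \lnot (\lnot W \land Y)):
        \lnot \lnot (\lnot W \land Y): α-rule — add \lnot W, Y.
        ○ open, literals {W=0, Y=1}.
      branch 2.2 (add X):
        ○ open, literals {X=1}.
0 branches closed, 3 open.
An open branch gives a satisfying assignment: X=0, Z=1.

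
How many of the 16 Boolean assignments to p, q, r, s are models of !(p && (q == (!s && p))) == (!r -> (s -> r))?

Initial set: {(!(p && (q == (!s && p))) == (!r -> (s -> r)))}.
(!(p && (q == (!s && p))) == (!r -> (s -> r))): β-rule — branch into !(p && (q == (!s && p))), (!r -> (s -> r))  //  !!(p && (q == (!s && p))), !(!r -> (s -> r)).
  branch 1 (add !(p && (q == (!s && p))), (!r -> (s -> r))):
    !(p && (q == (!s && p))): β-rule — branch into !p  //  !(q == (!s && p)).
      branch 1.1 (add !p):
        (!r -> (s -> r)): β-rule — branch into !!r  //  (s -> r).
          branch 1.1.1 (add !!r):
            ○ open, literals {p=false, r=true}.
          branch 1.1.2 (add (s -> r)):
            (s -> r): β-rule — branch into !s  //  r.
              branch 1.1.2.1 (add !s):
                ○ open, literals {p=false, s=false}.
              branch 1.1.2.2 (add r):
                ○ open, literals {p=false, r=true}.
      branch 1.2 (add !(q == (!s && p))):
        (!r -> (s -> r)): β-rule — branch into !!r  //  (s -> r).
          branch 1.2.1 (add !!r):
            !(q == (!s && p)): β-rule — branch into q, !(!s && p)  //  !q, (!s && p).
              branch 1.2.1.1 (add q, !(!s && p)):
                !(!s && p): β-rule — branch into !!s  //  !p.
                  branch 1.2.1.1.1 (add !!s):
                    ○ open, literals {q=true, r=true, s=true}.
                  branch 1.2.1.1.2 (add !p):
                    ○ open, literals {p=false, q=true, r=true}.
              branch 1.2.1.2 (add !q, (!s && p)):
                (!s && p): α-rule — add !s, p.
                ○ open, literals {p=true, q=false, r=true, s=false}.
          branch 1.2.2 (add (s -> r)):
            !(q == (!s && p)): β-rule — branch into q, !(!s && p)  //  !q, (!s && p).
              branch 1.2.2.1 (add q, !(!s && p)):
                (s -> r): β-rule — branch into !s  //  r.
                  branch 1.2.2.1.1 (add !s):
                    !(!s && p): β-rule — branch into !!s  //  !p.
                      branch 1.2.2.1.1.1 (add !!s):
                        × closes — contains both s and !s.
                      branch 1.2.2.1.1.2 (add !p):
                        ○ open, literals {p=false, q=true, s=false}.
                  branch 1.2.2.1.2 (add r):
                    !(!s && p): β-rule — branch into !!s  //  !p.
                      branch 1.2.2.1.2.1 (add !!s):
                        ○ open, literals {q=true, r=true, s=true}.
                      branch 1.2.2.1.2.2 (add !p):
                        ○ open, literals {p=false, q=true, r=true}.
              branch 1.2.2.2 (add !q, (!s && p)):
                (!s && p): α-rule — add !s, p.
                (s -> r): β-rule — branch into !s  //  r.
                  branch 1.2.2.2.1 (add !s):
                    ○ open, literals {p=true, q=false, s=false}.
                  branch 1.2.2.2.2 (add r):
                    ○ open, literals {p=true, q=false, r=true, s=false}.
  branch 2 (add !!(p && (q == (!s && p))), !(!r -> (s -> r))):
    !!(p && (q == (!s && p))): α-rule — add p, (q == (!s && p)).
    !(!r -> (s -> r)): α-rule — add !r, !(s -> r).
    !(s -> r): α-rule — add s, !r.
    (q == (!s && p)): β-rule — branch into q, (!s && p)  //  !q, !(!s && p).
      branch 2.1 (add q, (!s && p)):
        (!s && p): α-rule — add !s, p.
        × closes — contains both s and !s.
      branch 2.2 (add !q, !(!s && p)):
        !(!s && p): β-rule — branch into !!s  //  !p.
          branch 2.2.1 (add !!s):
            ○ open, literals {p=true, q=false, r=false, s=true}.
          branch 2.2.2 (add !p):
            × closes — contains both p and !p.
3 branches closed, 12 open.
Each open branch fixes some atoms; the unmentioned ones are free. Counting distinct full assignments: branch {p=false, r=true} (q, s) contributes 4 new; branch {p=false, s=false} (q, r) contributes 2 new; branch {p=false, r=true} (q, s) contributes 0 new; branch {q=true, r=true, s=true} (p) contributes 1 new; branch {p=false, q=true, r=true} (s) contributes 0 new; branch {p=true, q=false, r=true, s=false} (none free) contributes 1 new; branch {p=false, q=true, s=false} (r) contributes 0 new; branch {q=true, r=true, s=true} (p) contributes 0 new; branch {p=false, q=true, r=true} (s) contributes 0 new; branch {p=true, q=false, s=false} (r) contributes 1 new; branch {p=true, q=false, r=true, s=false} (none free) contributes 0 new; branch {p=true, q=false, r=false, s=true} (none free) contributes 1 new. Total: 10.

10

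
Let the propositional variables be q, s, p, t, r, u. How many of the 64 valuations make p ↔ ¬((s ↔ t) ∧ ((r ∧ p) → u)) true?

Initial set: {(p ↔ ¬((s ↔ t) ∧ ((r ∧ p) → u)))}.
(p ↔ ¬((s ↔ t) ∧ ((r ∧ p) → u))): β-rule — branch into p, ¬((s ↔ t) ∧ ((r ∧ p) → u))  //  ¬p, ¬¬((s ↔ t) ∧ ((r ∧ p) → u)).
  branch 1 (add p, ¬((s ↔ t) ∧ ((r ∧ p) → u))):
    ¬((s ↔ t) ∧ ((r ∧ p) → u)): β-rule — branch into ¬(s ↔ t)  //  ¬((r ∧ p) → u).
      branch 1.1 (add ¬(s ↔ t)):
        ¬(s ↔ t): β-rule — branch into s, ¬t  //  ¬s, t.
          branch 1.1.1 (add s, ¬t):
            ○ open, literals {p=T, s=T, t=F}.
          branch 1.1.2 (add ¬s, t):
            ○ open, literals {p=T, s=F, t=T}.
      branch 1.2 (add ¬((r ∧ p) → u)):
        ¬((r ∧ p) → u): α-rule — add (r ∧ p), ¬u.
        (r ∧ p): α-rule — add r, p.
        ○ open, literals {p=T, r=T, u=F}.
  branch 2 (add ¬p, ¬¬((s ↔ t) ∧ ((r ∧ p) → u))):
    ¬¬((s ↔ t) ∧ ((r ∧ p) → u)): α-rule — add (s ↔ t), ((r ∧ p) → u).
    (s ↔ t): β-rule — branch into s, t  //  ¬s, ¬t.
      branch 2.1 (add s, t):
        ((r ∧ p) → u): β-rule — branch into ¬(r ∧ p)  //  u.
          branch 2.1.1 (add ¬(r ∧ p)):
            ¬(r ∧ p): β-rule — branch into ¬r  //  ¬p.
              branch 2.1.1.1 (add ¬r):
                ○ open, literals {p=F, r=F, s=T, t=T}.
              branch 2.1.1.2 (add ¬p):
                ○ open, literals {p=F, s=T, t=T}.
          branch 2.1.2 (add u):
            ○ open, literals {p=F, s=T, t=T, u=T}.
      branch 2.2 (add ¬s, ¬t):
        ((r ∧ p) → u): β-rule — branch into ¬(r ∧ p)  //  u.
          branch 2.2.1 (add ¬(r ∧ p)):
            ¬(r ∧ p): β-rule — branch into ¬r  //  ¬p.
              branch 2.2.1.1 (add ¬r):
                ○ open, literals {p=F, r=F, s=F, t=F}.
              branch 2.2.1.2 (add ¬p):
                ○ open, literals {p=F, s=F, t=F}.
          branch 2.2.2 (add u):
            ○ open, literals {p=F, s=F, t=F, u=T}.
0 branches closed, 9 open.
Each open branch fixes some atoms; the unmentioned ones are free. Counting distinct full assignments: branch {p=T, s=T, t=F} (q, r, u) contributes 8 new; branch {p=T, s=F, t=T} (q, r, u) contributes 8 new; branch {p=T, r=T, u=F} (q, s, t) contributes 4 new; branch {p=F, r=F, s=T, t=T} (q, u) contributes 4 new; branch {p=F, s=T, t=T} (q, r, u) contributes 4 new; branch {p=F, s=T, t=T, u=T} (q, r) contributes 0 new; branch {p=F, r=F, s=F, t=F} (q, u) contributes 4 new; branch {p=F, s=F, t=F} (q, r, u) contributes 4 new; branch {p=F, s=F, t=F, u=T} (q, r) contributes 0 new. Total: 36.

36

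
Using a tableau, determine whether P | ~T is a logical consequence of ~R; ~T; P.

Yes

Initial set: {~R; ~T; P; ~(P | ~T)}.
~(P | ~T): α-rule — add ~P, ~~T.
× closes — contains both P and ~P.
All 1 branch closes.
Every branch closed, so the premises entail the conclusion.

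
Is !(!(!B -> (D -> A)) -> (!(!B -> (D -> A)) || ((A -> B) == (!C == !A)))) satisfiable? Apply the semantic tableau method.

Initial set: {!(!(!B -> (D -> A)) -> (!(!B -> (D -> A)) || ((A -> B) == (!C == !A))))}.
!(!(!B -> (D -> A)) -> (!(!B -> (D -> A)) || ((A -> B) == (!C == !A)))): α-rule — add !(!B -> (D -> A)), !(!(!B -> (D -> A)) || ((A -> B) == (!C == !A))).
!(!B -> (D -> A)): α-rule — add !B, !(D -> A).
!(!(!B -> (D -> A)) || ((A -> B) == (!C == !A))): α-rule — add !!(!B -> (D -> A)), !((A -> B) == (!C == !A)).
!(D -> A): α-rule — add D, !A.
!!(!B -> (D -> A)): β-rule — branch into !!B  //  (D -> A).
  branch 1 (add !!B):
    × closes — contains both B and !B.
  branch 2 (add (D -> A)):
    !((A -> B) == (!C == !A)): β-rule — branch into (A -> B), !(!C == !A)  //  !(A -> B), (!C == !A).
      branch 2.1 (add (A -> B), !(!C == !A)):
        (D -> A): β-rule — branch into !D  //  A.
          branch 2.1.1 (add !D):
            × closes — contains both D and !D.
          branch 2.1.2 (add A):
            × closes — contains both A and !A.
      branch 2.2 (add !(A -> B), (!C == !A)):
        !(A -> B): α-rule — add A, !B.
        × closes — contains both A and !A.
All 4 branches close.
Every branch closed; the formula is unsatisfiable.

Unsatisfiable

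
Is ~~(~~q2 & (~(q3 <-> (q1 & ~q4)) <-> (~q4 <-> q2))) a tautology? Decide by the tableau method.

Not valid

Assume the negation and expand:
Initial set: {F ~~(~~q2 & (~(q3 <-> (q1 & ~q4)) <-> (~q4 <-> q2)))}.
F ~~(~~q2 & (~(q3 <-> (q1 & ~q4)) <-> (~q4 <-> q2))): drop double negation, giving F (~~q2 & (~(q3 <-> (q1 & ~q4)) <-> (~q4 <-> q2))).
F (~~q2 & (~(q3 <-> (q1 & ~q4)) <-> (~q4 <-> q2))): β-rule — branch into F ~~q2  //  F (~(q3 <-> (q1 & ~q4)) <-> (~q4 <-> q2)).
  branch 1 (add F ~~q2):
    F ~~q2: drop double negation, giving F q2.
    ○ open, literals {q2=false}.
  branch 2 (add F (~(q3 <-> (q1 & ~q4)) <-> (~q4 <-> q2))):
    F (~(q3 <-> (q1 & ~q4)) <-> (~q4 <-> q2)): β-rule — branch into T ~(q3 <-> (q1 & ~q4)), F (~q4 <-> q2)  //  F ~(q3 <-> (q1 & ~q4)), T (~q4 <-> q2).
      branch 2.1 (add T ~(q3 <-> (q1 & ~q4)), F (~q4 <-> q2)):
        T ~(q3 <-> (q1 & ~q4)): β-rule — branch into T q3, F (q1 & ~q4)  //  F q3, T (q1 & ~q4).
          branch 2.1.1 (add T q3, F (q1 & ~q4)):
            F (~q4 <-> q2): β-rule — branch into T ~q4, F q2  //  F ~q4, T q2.
              branch 2.1.1.1 (add T ~q4, F q2):
                F (q1 & ~q4): β-rule — branch into F q1  //  F ~q4.
                  branch 2.1.1.1.1 (add F q1):
                    ○ open, literals {q1=false, q2=false, q3=true, q4=false}.
                  branch 2.1.1.1.2 (add F ~q4):
                    × closes — contains both q4 and ~q4.
              branch 2.1.1.2 (add F ~q4, T q2):
                F (q1 & ~q4): β-rule — branch into F q1  //  F ~q4.
                  branch 2.1.1.2.1 (add F q1):
                    ○ open, literals {q1=false, q2=true, q3=true, q4=true}.
                  branch 2.1.1.2.2 (add F ~q4):
                    ○ open, literals {q2=true, q3=true, q4=true}.
          branch 2.1.2 (add F q3, T (q1 & ~q4)):
            T (q1 & ~q4): α-rule — add T q1, T ~q4.
            F (~q4 <-> q2): β-rule — branch into T ~q4, F q2  //  F ~q4, T q2.
              branch 2.1.2.1 (add T ~q4, F q2):
                ○ open, literals {q1=true, q2=false, q3=false, q4=false}.
              branch 2.1.2.2 (add F ~q4, T q2):
                × closes — contains both q4 and ~q4.
      branch 2.2 (add F ~(q3 <-> (q1 & ~q4)), T (~q4 <-> q2)):
        F ~(q3 <-> (q1 & ~q4)): β-rule — branch into T q3, T (q1 & ~q4)  //  F q3, F (q1 & ~q4).
          branch 2.2.1 (add T q3, T (q1 & ~q4)):
            T (q1 & ~q4): α-rule — add T q1, T ~q4.
            T (~q4 <-> q2): β-rule — branch into T ~q4, T q2  //  F ~q4, F q2.
              branch 2.2.1.1 (add T ~q4, T q2):
                ○ open, literals {q1=true, q2=true, q3=true, q4=false}.
              branch 2.2.1.2 (add F ~q4, F q2):
                × closes — contains both q4 and ~q4.
          branch 2.2.2 (add F q3, F (q1 & ~q4)):
            T (~q4 <-> q2): β-rule — branch into T ~q4, T q2  //  F ~q4, F q2.
              branch 2.2.2.1 (add T ~q4, T q2):
                F (q1 & ~q4): β-rule — branch into F q1  //  F ~q4.
                  branch 2.2.2.1.1 (add F q1):
                    ○ open, literals {q1=false, q2=true, q3=false, q4=false}.
                  branch 2.2.2.1.2 (add F ~q4):
                    × closes — contains both q4 and ~q4.
              branch 2.2.2.2 (add F ~q4, F q2):
                F (q1 & ~q4): β-rule — branch into F q1  //  F ~q4.
                  branch 2.2.2.2.1 (add F q1):
                    ○ open, literals {q1=false, q2=false, q3=false, q4=true}.
                  branch 2.2.2.2.2 (add F ~q4):
                    ○ open, literals {q2=false, q3=false, q4=true}.
4 branches closed, 9 open.
An open branch gives a countermodel: q2=false (unmentioned atoms arbitrary); under it the original formula is false.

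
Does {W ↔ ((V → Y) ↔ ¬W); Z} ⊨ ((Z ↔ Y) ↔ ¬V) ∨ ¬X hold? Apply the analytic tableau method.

Initial set: {(W ↔ ((V → Y) ↔ ¬W)); Z; ¬(((Z ↔ Y) ↔ ¬V) ∨ ¬X)}.
¬(((Z ↔ Y) ↔ ¬V) ∨ ¬X): α-rule — add ¬((Z ↔ Y) ↔ ¬V), ¬¬X.
(W ↔ ((V → Y) ↔ ¬W)): β-rule — branch into W, ((V → Y) ↔ ¬W)  //  ¬W, ¬((V → Y) ↔ ¬W).
  branch 1 (add W, ((V → Y) ↔ ¬W)):
    ¬((Z ↔ Y) ↔ ¬V): β-rule — branch into (Z ↔ Y), ¬¬V  //  ¬(Z ↔ Y), ¬V.
      branch 1.1 (add (Z ↔ Y), ¬¬V):
        ((V → Y) ↔ ¬W): β-rule — branch into (V → Y), ¬W  //  ¬(V → Y), ¬¬W.
          branch 1.1.1 (add (V → Y), ¬W):
            × closes — contains both W and ¬W.
          branch 1.1.2 (add ¬(V → Y), ¬¬W):
            ¬(V → Y): α-rule — add V, ¬Y.
            (Z ↔ Y): β-rule — branch into Z, Y  //  ¬Z, ¬Y.
              branch 1.1.2.1 (add Z, Y):
                × closes — contains both Y and ¬Y.
              branch 1.1.2.2 (add ¬Z, ¬Y):
                × closes — contains both Z and ¬Z.
      branch 1.2 (add ¬(Z ↔ Y), ¬V):
        ((V → Y) ↔ ¬W): β-rule — branch into (V → Y), ¬W  //  ¬(V → Y), ¬¬W.
          branch 1.2.1 (add (V → Y), ¬W):
            × closes — contains both W and ¬W.
          branch 1.2.2 (add ¬(V → Y), ¬¬W):
            ¬(V → Y): α-rule — add V, ¬Y.
            × closes — contains both V and ¬V.
  branch 2 (add ¬W, ¬((V → Y) ↔ ¬W)):
    ¬((Z ↔ Y) ↔ ¬V): β-rule — branch into (Z ↔ Y), ¬¬V  //  ¬(Z ↔ Y), ¬V.
      branch 2.1 (add (Z ↔ Y), ¬¬V):
        ¬((V → Y) ↔ ¬W): β-rule — branch into (V → Y), ¬¬W  //  ¬(V → Y), ¬W.
          branch 2.1.1 (add (V → Y), ¬¬W):
            × closes — contains both W and ¬W.
          branch 2.1.2 (add ¬(V → Y), ¬W):
            ¬(V → Y): α-rule — add V, ¬Y.
            (Z ↔ Y): β-rule — branch into Z, Y  //  ¬Z, ¬Y.
              branch 2.1.2.1 (add Z, Y):
                × closes — contains both Y and ¬Y.
              branch 2.1.2.2 (add ¬Z, ¬Y):
                × closes — contains both Z and ¬Z.
      branch 2.2 (add ¬(Z ↔ Y), ¬V):
        ¬((V → Y) ↔ ¬W): β-rule — branch into (V → Y), ¬¬W  //  ¬(V → Y), ¬W.
          branch 2.2.1 (add (V → Y), ¬¬W):
            × closes — contains both W and ¬W.
          branch 2.2.2 (add ¬(V → Y), ¬W):
            ¬(V → Y): α-rule — add V, ¬Y.
            × closes — contains both V and ¬V.
All 10 branches close.
Every branch closed, so the premises entail the conclusion.

Yes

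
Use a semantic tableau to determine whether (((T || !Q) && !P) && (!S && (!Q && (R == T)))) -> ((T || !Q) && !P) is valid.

Valid

Assume the negation and expand:
Initial set: {!((((T || !Q) && !P) && (!S && (!Q && (R == T)))) -> ((T || !Q) && !P))}.
!((((T || !Q) && !P) && (!S && (!Q && (R == T)))) -> ((T || !Q) && !P)): α-rule — add (((T || !Q) && !P) && (!S && (!Q && (R == T)))), !((T || !Q) && !P).
(((T || !Q) && !P) && (!S && (!Q && (R == T)))): α-rule — add ((T || !Q) && !P), (!S && (!Q && (R == T))).
((T || !Q) && !P): α-rule — add (T || !Q), !P.
(!S && (!Q && (R == T))): α-rule — add !S, (!Q && (R == T)).
(!Q && (R == T)): α-rule — add !Q, (R == T).
!((T || !Q) && !P): β-rule — branch into !(T || !Q)  //  !!P.
  branch 1 (add !(T || !Q)):
    !(T || !Q): α-rule — add !T, !!Q.
    × closes — contains both Q and !Q.
  branch 2 (add !!P):
    × closes — contains both P and !P.
All 2 branches close.
Every branch closed, so the negation is unsatisfiable and the formula is valid.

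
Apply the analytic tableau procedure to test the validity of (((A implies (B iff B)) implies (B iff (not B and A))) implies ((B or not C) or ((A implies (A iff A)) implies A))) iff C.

Assume the negation and expand:
Initial set: {not ((((A implies (B iff B)) implies (B iff (not B and A))) implies ((B or not C) or ((A implies (A iff A)) implies A))) iff C)}.
not ((((A implies (B iff B)) implies (B iff (not B and A))) implies ((B or not C) or ((A implies (A iff A)) implies A))) iff C): β-rule — branch into (((A implies (B iff B)) implies (B iff (not B and A))) implies ((B or not C) or ((A implies (A iff A)) implies A))), not C  //  not (((A implies (B iff B)) implies (B iff (not B and A))) implies ((B or not C) or ((A implies (A iff A)) implies A))), C.
  branch 1 (add (((A implies (B iff B)) implies (B iff (not B and A))) implies ((B or not C) or ((A implies (A iff A)) implies A))), not C):
    (((A implies (B iff B)) implies (B iff (not B and A))) implies ((B or not C) or ((A implies (A iff A)) implies A))): β-rule — branch into not ((A implies (B iff B)) implies (B iff (not B and A)))  //  ((B or not C) or ((A implies (A iff A)) implies A)).
      branch 1.1 (add not ((A implies (B iff B)) implies (B iff (not B and A)))):
        not ((A implies (B iff B)) implies (B iff (not B and A))): α-rule — add (A implies (B iff B)), not (B iff (not B and A)).
        (A implies (B iff B)): β-rule — branch into not A  //  (B iff B).
          branch 1.1.1 (add not A):
            not (B iff (not B and A)): β-rule — branch into B, not (not B and A)  //  not B, (not B and A).
              branch 1.1.1.1 (add B, not (not B and A)):
                not (not B and A): β-rule — branch into not not B  //  not A.
                  branch 1.1.1.1.1 (add not not B):
                    ○ open, literals {A=F, B=T, C=F}.
                  branch 1.1.1.1.2 (add not A):
                    ○ open, literals {A=F, B=T, C=F}.
              branch 1.1.1.2 (add not B, (not B and A)):
                (not B and A): α-rule — add not B, A.
                × closes — contains both A and not A.
          branch 1.1.2 (add (B iff B)):
            not (B iff (not B and A)): β-rule — branch into B, not (not B and A)  //  not B, (not B and A).
              branch 1.1.2.1 (add B, not (not B and A)):
                (B iff B): β-rule — branch into B, B  //  not B, not B.
                  branch 1.1.2.1.1 (add B, B):
                    not (not B and A): β-rule — branch into not not B  //  not A.
                      branch 1.1.2.1.1.1 (add not not B):
                        ○ open, literals {B=T, C=F}.
                      branch 1.1.2.1.1.2 (add not A):
                        ○ open, literals {A=F, B=T, C=F}.
                  branch 1.1.2.1.2 (add not B, not B):
                    × closes — contains both B and not B.
              branch 1.1.2.2 (add not B, (not B and A)):
                (not B and A): α-rule — add not B, A.
                (B iff B): β-rule — branch into B, B  //  not B, not B.
                  branch 1.1.2.2.1 (add B, B):
                    × closes — contains both B and not B.
                  branch 1.1.2.2.2 (add not B, not B):
                    ○ open, literals {A=T, B=F, C=F}.
      branch 1.2 (add ((B or not C) or ((A implies (A iff A)) implies A))):
        ((B or not C) or ((A implies (A iff A)) implies A)): β-rule — branch into (B or not C)  //  ((A implies (A iff A)) implies A).
          branch 1.2.1 (add (B or not C)):
            (B or not C): β-rule — branch into B  //  not C.
              branch 1.2.1.1 (add B):
                ○ open, literals {B=T, C=F}.
              branch 1.2.1.2 (add not C):
                ○ open, literals {C=F}.
          branch 1.2.2 (add ((A implies (A iff A)) implies A)):
            ((A implies (A iff A)) implies A): β-rule — branch into not (A implies (A iff A))  //  A.
              branch 1.2.2.1 (add not (A implies (A iff A))):
                not (A implies (A iff A)): α-rule — add A, not (A iff A).
                not (A iff A): β-rule — branch into A, not A  //  not A, A.
                  branch 1.2.2.1.1 (add A, not A):
                    × closes — contains both A and not A.
                  branch 1.2.2.1.2 (add not A, A):
                    × closes — contains both A and not A.
              branch 1.2.2.2 (add A):
                ○ open, literals {A=T, C=F}.
  branch 2 (add not (((A implies (B iff B)) implies (B iff (not B and A))) implies ((B or not C) or ((A implies (A iff A)) implies A))), C):
    not (((A implies (B iff B)) implies (B iff (not B and A))) implies ((B or not C) or ((A implies (A iff A)) implies A))): α-rule — add ((A implies (B iff B)) implies (B iff (not B and A))), not ((B or not C) or ((A implies (A iff A)) implies A)).
    not ((B or not C) or ((A implies (A iff A)) implies A)): α-rule — add not (B or not C), not ((A implies (A iff A)) implies A).
    not (B or not C): α-rule — add not B, not not C.
    not ((A implies (A iff A)) implies A): α-rule — add (A implies (A iff A)), not A.
    ((A implies (B iff B)) implies (B iff (not B and A))): β-rule — branch into not (A implies (B iff B))  //  (B iff (not B and A)).
      branch 2.1 (add not (A implies (B iff B))):
        not (A implies (B iff B)): α-rule — add A, not (B iff B).
        × closes — contains both A and not A.
      branch 2.2 (add (B iff (not B and A))):
        (A implies (A iff A)): β-rule — branch into not A  //  (A iff A).
          branch 2.2.1 (add not A):
            (B iff (not B and A)): β-rule — branch into B, (not B and A)  //  not B, not (not B and A).
              branch 2.2.1.1 (add B, (not B and A)):
                × closes — contains both B and not B.
              branch 2.2.1.2 (add not B, not (not B and A)):
                not (not B and A): β-rule — branch into not not B  //  not A.
                  branch 2.2.1.2.1 (add not not B):
                    × closes — contains both B and not B.
                  branch 2.2.1.2.2 (add not A):
                    ○ open, literals {A=F, B=F, C=T}.
          branch 2.2.2 (add (A iff A)):
            (B iff (not B and A)): β-rule — branch into B, (not B and A)  //  not B, not (not B and A).
              branch 2.2.2.1 (add B, (not B and A)):
                × closes — contains both B and not B.
              branch 2.2.2.2 (add not B, not (not B and A)):
                (A iff A): β-rule — branch into A, A  //  not A, not A.
                  branch 2.2.2.2.1 (add A, A):
                    × closes — contains both A and not A.
                  branch 2.2.2.2.2 (add not A, not A):
                    not (not B and A): β-rule — branch into not not B  //  not A.
                      branch 2.2.2.2.2.1 (add not not B):
                        × closes — contains both B and not B.
                      branch 2.2.2.2.2.2 (add not A):
                        ○ open, literals {A=F, B=F, C=T}.
11 branches closed, 10 open.
An open branch gives a countermodel: A=F, B=T, C=F (unmentioned atoms arbitrary); under it the original formula is false.

Not valid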